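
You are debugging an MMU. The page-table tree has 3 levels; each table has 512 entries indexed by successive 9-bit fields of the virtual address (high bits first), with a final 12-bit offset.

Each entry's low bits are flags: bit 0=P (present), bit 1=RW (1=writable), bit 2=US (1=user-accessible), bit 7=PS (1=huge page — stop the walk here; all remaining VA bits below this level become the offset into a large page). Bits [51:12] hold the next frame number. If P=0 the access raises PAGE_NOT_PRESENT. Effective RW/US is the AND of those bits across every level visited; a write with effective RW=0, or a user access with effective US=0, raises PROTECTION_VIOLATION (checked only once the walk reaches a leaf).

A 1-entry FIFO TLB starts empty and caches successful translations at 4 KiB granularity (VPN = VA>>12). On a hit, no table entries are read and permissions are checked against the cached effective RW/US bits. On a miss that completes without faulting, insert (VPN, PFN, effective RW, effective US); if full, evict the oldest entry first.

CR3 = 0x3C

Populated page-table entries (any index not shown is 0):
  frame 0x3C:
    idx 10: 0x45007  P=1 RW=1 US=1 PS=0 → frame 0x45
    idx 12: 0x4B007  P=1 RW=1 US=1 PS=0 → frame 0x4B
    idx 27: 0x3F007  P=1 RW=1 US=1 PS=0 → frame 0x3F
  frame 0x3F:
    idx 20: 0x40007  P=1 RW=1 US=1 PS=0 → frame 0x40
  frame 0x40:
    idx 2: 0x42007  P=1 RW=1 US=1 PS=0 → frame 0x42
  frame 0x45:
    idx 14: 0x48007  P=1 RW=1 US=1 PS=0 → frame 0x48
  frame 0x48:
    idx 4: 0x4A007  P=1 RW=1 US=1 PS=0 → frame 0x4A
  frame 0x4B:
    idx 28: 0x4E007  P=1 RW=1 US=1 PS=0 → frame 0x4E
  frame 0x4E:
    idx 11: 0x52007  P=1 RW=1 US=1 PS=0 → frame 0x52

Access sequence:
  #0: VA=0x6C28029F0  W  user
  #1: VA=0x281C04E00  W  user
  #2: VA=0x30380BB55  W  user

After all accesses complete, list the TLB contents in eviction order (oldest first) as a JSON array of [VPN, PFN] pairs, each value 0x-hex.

Per-access translation:
#0 VA=0x6C28029F0 (w,user):
  [0] read 0x3C idx=27: raw=0x3F007 flags P=1 W=1 U=1 S=0
  [1] read 0x3F idx=20: raw=0x40007 flags P=1 W=1 U=1 S=0
  [2] read 0x40 idx=2: raw=0x42007 flags P=1 W=1 U=1 S=0
  ✓ 0x429F0  — 3 lookups
#1 VA=0x281C04E00 (w,user):
  [0] read 0x3C idx=10: raw=0x45007 flags P=1 W=1 U=1 S=0
  [1] read 0x45 idx=14: raw=0x48007 flags P=1 W=1 U=1 S=0
  [2] read 0x48 idx=4: raw=0x4A007 flags P=1 W=1 U=1 S=0
  ✓ 0x4AE00  — 3 lookups
#2 VA=0x30380BB55 (w,user):
  [0] read 0x3C idx=12: raw=0x4B007 flags P=1 W=1 U=1 S=0
  [1] read 0x4B idx=28: raw=0x4E007 flags P=1 W=1 U=1 S=0
  [2] read 0x4E idx=11: raw=0x52007 flags P=1 W=1 U=1 S=0
  ✓ 0x52B55  — 3 lookups

TLB: [["0x30380B", "0x52"]]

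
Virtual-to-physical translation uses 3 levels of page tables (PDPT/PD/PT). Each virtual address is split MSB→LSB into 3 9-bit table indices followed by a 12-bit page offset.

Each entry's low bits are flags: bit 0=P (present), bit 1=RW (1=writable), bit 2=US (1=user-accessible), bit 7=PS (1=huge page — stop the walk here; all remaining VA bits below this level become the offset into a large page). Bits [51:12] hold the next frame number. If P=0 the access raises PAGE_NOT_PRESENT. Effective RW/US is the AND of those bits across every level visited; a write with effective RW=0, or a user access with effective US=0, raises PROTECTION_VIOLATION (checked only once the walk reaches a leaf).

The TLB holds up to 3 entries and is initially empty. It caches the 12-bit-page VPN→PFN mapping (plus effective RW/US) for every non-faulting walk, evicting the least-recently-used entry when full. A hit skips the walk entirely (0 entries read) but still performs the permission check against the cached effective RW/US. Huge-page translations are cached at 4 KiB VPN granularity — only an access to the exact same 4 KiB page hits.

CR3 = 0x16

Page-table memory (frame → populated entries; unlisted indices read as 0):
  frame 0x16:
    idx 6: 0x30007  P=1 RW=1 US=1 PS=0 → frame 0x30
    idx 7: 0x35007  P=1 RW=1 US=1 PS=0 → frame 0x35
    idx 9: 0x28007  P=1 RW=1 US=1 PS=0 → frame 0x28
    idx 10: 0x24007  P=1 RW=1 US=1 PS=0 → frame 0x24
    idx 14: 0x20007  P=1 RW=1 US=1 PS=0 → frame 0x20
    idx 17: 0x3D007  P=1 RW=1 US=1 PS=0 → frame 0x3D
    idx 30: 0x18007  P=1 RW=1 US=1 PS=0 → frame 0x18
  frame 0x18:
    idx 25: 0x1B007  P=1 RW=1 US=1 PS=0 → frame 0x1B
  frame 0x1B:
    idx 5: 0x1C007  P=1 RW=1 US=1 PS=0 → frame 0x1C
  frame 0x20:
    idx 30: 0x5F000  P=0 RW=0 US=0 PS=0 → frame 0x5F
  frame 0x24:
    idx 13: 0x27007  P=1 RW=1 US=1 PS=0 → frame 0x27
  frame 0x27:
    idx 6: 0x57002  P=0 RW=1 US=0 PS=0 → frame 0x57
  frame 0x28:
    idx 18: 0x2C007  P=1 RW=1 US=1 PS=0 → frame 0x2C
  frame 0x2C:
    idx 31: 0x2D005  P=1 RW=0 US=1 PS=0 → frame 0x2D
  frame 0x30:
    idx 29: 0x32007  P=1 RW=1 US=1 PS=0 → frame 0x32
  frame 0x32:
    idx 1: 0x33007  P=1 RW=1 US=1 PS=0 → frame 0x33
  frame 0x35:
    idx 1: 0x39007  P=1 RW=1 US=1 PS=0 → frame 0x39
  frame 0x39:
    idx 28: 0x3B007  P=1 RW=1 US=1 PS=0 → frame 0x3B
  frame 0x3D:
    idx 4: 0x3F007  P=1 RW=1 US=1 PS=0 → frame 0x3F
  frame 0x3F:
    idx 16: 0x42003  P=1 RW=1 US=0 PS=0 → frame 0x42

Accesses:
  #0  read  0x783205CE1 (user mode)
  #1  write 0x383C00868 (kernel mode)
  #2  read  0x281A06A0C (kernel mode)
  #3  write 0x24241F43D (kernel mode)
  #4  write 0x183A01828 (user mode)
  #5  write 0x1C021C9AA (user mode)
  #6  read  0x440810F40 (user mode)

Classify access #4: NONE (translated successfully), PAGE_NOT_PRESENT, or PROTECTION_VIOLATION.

Trace:
#0 VA=0x783205CE1 (r,user):
  L0: frame=0x16 idx=30 entry=0x18007 [P=1 RW=1 US=1 PS=0]
  L1: frame=0x18 idx=25 entry=0x1B007 [P=1 RW=1 US=1 PS=0]
  L2: frame=0x1B idx=5 entry=0x1C007 [P=1 RW=1 US=1 PS=0]
  ⇒ phys 0x1CCE1  [3 reads]
#1 VA=0x383C00868 (w,kernel):
  L0: frame=0x16 idx=14 entry=0x20007 [P=1 RW=1 US=1 PS=0]
  L1: frame=0x20 idx=30 entry=0x5F000 [P=0 RW=0 US=0 PS=0]
  ⇒ fault: PAGE_NOT_PRESENT  — 2 lookups
#2 VA=0x281A06A0C (r,kernel):
  L0: frame=0x16 idx=10 entry=0x24007 [P=1 RW=1 US=1 PS=0]
  L1: frame=0x24 idx=13 entry=0x27007 [P=1 RW=1 US=1 PS=0]
  L2: frame=0x27 idx=6 entry=0x57002 [P=0 RW=1 US=0 PS=0]
  ⇒ fault: PAGE_NOT_PRESENT  — 3 lookups
#3 VA=0x24241F43D (w,kernel):
  L0: frame=0x16 idx=9 entry=0x28007 [P=1 RW=1 US=1 PS=0]
  L1: frame=0x28 idx=18 entry=0x2C007 [P=1 RW=1 US=1 PS=0]
  L2: frame=0x2C idx=31 entry=0x2D005 [P=1 RW=0 US=1 PS=0]
  ⇒ fault: PROTECTION_VIOLATION  — 3 lookups
#4 VA=0x183A01828 (w,user):
  L0: frame=0x16 idx=6 entry=0x30007 [P=1 RW=1 US=1 PS=0]
  L1: frame=0x30 idx=29 entry=0x32007 [P=1 RW=1 US=1 PS=0]
  L2: frame=0x32 idx=1 entry=0x33007 [P=1 RW=1 US=1 PS=0]
  ⇒ phys 0x33828  [3 reads]
#5 VA=0x1C021C9AA (w,user):
  L0: frame=0x16 idx=7 entry=0x35007 [P=1 RW=1 US=1 PS=0]
  L1: frame=0x35 idx=1 entry=0x39007 [P=1 RW=1 US=1 PS=0]
  L2: frame=0x39 idx=28 entry=0x3B007 [P=1 RW=1 US=1 PS=0]
  ⇒ phys 0x3B9AA  [3 reads]
#6 VA=0x440810F40 (r,user):
  L0: frame=0x16 idx=17 entry=0x3D007 [P=1 RW=1 US=1 PS=0]
  L1: frame=0x3D idx=4 entry=0x3F007 [P=1 RW=1 US=1 PS=0]
  L2: frame=0x3F idx=16 entry=0x42003 [P=1 RW=1 US=0 PS=0]
  ⇒ fault: PROTECTION_VIOLATION  — 3 lookups

Access #4 fault: NONE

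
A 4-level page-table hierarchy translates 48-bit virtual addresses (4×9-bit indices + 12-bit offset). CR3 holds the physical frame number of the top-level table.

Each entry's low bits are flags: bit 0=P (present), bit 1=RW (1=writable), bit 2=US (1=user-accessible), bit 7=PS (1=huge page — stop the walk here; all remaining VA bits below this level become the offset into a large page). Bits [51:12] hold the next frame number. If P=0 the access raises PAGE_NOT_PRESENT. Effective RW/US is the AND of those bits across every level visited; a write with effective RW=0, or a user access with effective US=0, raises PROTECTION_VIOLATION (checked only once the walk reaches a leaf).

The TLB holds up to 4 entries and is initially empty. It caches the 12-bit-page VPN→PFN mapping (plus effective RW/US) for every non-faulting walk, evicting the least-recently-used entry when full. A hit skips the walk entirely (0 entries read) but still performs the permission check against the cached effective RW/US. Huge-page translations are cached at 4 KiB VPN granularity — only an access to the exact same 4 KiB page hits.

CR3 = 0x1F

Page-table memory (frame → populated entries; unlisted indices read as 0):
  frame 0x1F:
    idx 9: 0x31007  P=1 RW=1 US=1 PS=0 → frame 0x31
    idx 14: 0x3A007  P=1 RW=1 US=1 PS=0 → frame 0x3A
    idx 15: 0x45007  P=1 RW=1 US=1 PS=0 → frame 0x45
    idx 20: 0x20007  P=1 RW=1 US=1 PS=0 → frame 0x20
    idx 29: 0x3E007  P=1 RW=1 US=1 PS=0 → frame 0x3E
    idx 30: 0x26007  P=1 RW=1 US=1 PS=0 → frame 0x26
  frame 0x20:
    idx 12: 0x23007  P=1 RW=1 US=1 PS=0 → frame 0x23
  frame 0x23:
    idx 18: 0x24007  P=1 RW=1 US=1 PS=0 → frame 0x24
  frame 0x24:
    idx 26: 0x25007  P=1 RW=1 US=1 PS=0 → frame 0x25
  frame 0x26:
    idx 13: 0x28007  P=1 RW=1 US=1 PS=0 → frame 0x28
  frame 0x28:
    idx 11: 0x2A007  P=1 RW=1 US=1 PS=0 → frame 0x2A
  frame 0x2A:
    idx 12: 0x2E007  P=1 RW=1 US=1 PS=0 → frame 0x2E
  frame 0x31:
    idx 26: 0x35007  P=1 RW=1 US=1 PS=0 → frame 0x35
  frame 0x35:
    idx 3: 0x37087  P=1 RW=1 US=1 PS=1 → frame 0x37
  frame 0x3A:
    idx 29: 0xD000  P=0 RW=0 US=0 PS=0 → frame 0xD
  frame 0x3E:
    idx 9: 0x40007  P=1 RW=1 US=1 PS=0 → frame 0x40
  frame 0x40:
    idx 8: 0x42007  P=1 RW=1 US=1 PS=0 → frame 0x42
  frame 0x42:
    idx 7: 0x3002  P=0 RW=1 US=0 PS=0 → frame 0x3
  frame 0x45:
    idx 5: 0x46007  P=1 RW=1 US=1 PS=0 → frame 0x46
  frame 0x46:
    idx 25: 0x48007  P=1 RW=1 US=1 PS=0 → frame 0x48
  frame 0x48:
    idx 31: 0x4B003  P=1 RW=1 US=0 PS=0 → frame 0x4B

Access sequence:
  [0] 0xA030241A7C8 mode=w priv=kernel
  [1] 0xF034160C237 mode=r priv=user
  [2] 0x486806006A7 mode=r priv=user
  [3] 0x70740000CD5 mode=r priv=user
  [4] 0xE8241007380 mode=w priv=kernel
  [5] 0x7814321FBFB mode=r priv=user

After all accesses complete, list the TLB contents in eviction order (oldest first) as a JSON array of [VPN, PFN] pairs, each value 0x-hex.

Trace:
#0 VA=0xA030241A7C8 (w,kernel):
  [0] read 0x1F idx=20: raw=0x20007 flags P=1 W=1 U=1 S=0
  [1] read 0x20 idx=12: raw=0x23007 flags P=1 W=1 U=1 S=0
  [2] read 0x23 idx=18: raw=0x24007 flags P=1 W=1 U=1 S=0
  [3] read 0x24 idx=26: raw=0x25007 flags P=1 W=1 U=1 S=0
  ✓ 0x257C8  — 4 lookups
#1 VA=0xF034160C237 (r,user):
  [0] read 0x1F idx=30: raw=0x26007 flags P=1 W=1 U=1 S=0
  [1] read 0x26 idx=13: raw=0x28007 flags P=1 W=1 U=1 S=0
  [2] read 0x28 idx=11: raw=0x2A007 flags P=1 W=1 U=1 S=0
  [3] read 0x2A idx=12: raw=0x2E007 flags P=1 W=1 U=1 S=0
  ✓ 0x2E237  — 4 lookups
#2 VA=0x486806006A7 (r,user):
  [0] read 0x1F idx=9: raw=0x31007 flags P=1 W=1 U=1 S=0
  [1] read 0x31 idx=26: raw=0x35007 flags P=1 W=1 U=1 S=0
  [2] read 0x35 idx=3: raw=0x37087 flags P=1 W=1 U=1 S=1
  ✓ 0x376A7 (huge @L2)  — 3 lookups
#3 VA=0x70740000CD5 (r,user):
  [0] read 0x1F idx=14: raw=0x3A007 flags P=1 W=1 U=1 S=0
  [1] read 0x3A idx=29: raw=0xD000 flags P=0 W=0 U=0 S=0
  ⇒ fault: PAGE_NOT_PRESENT  — 2 lookups
#4 VA=0xE8241007380 (w,kernel):
  [0] read 0x1F idx=29: raw=0x3E007 flags P=1 W=1 U=1 S=0
  [1] read 0x3E idx=9: raw=0x40007 flags P=1 W=1 U=1 S=0
  [2] read 0x40 idx=8: raw=0x42007 flags P=1 W=1 U=1 S=0
  [3] read 0x42 idx=7: raw=0x3002 flags P=0 W=1 U=0 S=0
  ⇒ fault: PAGE_NOT_PRESENT  — 4 lookups
#5 VA=0x7814321FBFB (r,user):
  [0] read 0x1F idx=15: raw=0x45007 flags P=1 W=1 U=1 S=0
  [1] read 0x45 idx=5: raw=0x46007 flags P=1 W=1 U=1 S=0
  [2] read 0x46 idx=25: raw=0x48007 flags P=1 W=1 U=1 S=0
  [3] read 0x48 idx=31: raw=0x4B003 flags P=1 W=1 U=0 S=0
  ⇒ fault: PROTECTION_VIOLATION  — 4 lookups

TLB: [["0xA030241A", "0x25"], ["0xF034160C", "0x2E"], ["0x48680600", "0x37"]]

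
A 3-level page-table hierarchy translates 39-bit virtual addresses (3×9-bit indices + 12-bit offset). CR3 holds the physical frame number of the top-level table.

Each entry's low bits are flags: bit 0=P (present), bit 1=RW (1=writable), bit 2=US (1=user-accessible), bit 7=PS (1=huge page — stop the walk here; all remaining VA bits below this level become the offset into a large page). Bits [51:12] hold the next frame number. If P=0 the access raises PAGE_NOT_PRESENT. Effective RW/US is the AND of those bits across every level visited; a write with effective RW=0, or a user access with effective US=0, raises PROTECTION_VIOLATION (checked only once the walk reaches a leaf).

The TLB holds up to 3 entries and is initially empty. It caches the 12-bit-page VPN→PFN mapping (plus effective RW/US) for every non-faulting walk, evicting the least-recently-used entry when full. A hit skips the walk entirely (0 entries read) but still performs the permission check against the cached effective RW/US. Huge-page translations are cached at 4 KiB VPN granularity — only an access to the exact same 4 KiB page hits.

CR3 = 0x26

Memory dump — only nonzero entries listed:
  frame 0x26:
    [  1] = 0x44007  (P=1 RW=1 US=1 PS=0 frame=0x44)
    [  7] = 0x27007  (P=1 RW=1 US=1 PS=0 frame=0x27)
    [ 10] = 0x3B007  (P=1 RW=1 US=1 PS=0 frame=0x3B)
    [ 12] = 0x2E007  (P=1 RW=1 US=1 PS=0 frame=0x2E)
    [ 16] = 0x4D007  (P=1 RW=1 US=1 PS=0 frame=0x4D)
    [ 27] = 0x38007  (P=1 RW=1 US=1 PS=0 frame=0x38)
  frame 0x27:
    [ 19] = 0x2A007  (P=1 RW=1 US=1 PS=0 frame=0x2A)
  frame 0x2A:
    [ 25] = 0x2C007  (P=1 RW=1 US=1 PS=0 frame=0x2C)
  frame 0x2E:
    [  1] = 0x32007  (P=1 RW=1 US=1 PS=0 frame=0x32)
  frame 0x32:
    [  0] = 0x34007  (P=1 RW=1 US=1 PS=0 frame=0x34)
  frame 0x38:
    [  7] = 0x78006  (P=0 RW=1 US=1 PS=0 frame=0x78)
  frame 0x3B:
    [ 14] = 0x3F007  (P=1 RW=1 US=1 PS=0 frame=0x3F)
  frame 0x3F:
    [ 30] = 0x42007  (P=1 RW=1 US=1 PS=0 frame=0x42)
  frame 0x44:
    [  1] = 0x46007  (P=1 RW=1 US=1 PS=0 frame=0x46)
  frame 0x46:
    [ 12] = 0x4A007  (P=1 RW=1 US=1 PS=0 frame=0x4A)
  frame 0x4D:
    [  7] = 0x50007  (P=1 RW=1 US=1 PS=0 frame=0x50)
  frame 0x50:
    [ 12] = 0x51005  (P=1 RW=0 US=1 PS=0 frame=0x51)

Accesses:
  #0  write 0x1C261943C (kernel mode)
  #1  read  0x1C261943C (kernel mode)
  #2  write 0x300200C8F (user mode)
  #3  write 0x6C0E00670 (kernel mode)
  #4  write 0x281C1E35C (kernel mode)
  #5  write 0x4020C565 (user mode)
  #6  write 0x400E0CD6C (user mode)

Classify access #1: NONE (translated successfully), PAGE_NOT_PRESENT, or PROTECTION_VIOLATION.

Per-access translation:
#0 VA=0x1C261943C (w,kernel):
  [0] read 0x26 idx=7: raw=0x27007 flags P=1 W=1 U=1 S=0
  [1] read 0x27 idx=19: raw=0x2A007 flags P=1 W=1 U=1 S=0
  [2] read 0x2A idx=25: raw=0x2C007 flags P=1 W=1 U=1 S=0
  ✓ 0x2C43C  — 3 lookups
#1 VA=0x1C261943C (r,kernel):
  TLB hit vpn=0x1C2619 → PA=0x2C43C
#2 VA=0x300200C8F (w,user):
  [0] read 0x26 idx=12: raw=0x2E007 flags P=1 W=1 U=1 S=0
  [1] read 0x2E idx=1: raw=0x32007 flags P=1 W=1 U=1 S=0
  [2] read 0x32 idx=0: raw=0x34007 flags P=1 W=1 U=1 S=0
  ✓ 0x34C8F  — 3 lookups
#3 VA=0x6C0E00670 (w,kernel):
  [0] read 0x26 idx=27: raw=0x38007 flags P=1 W=1 U=1 S=0
  [1] read 0x38 idx=7: raw=0x78006 flags P=0 W=1 U=1 S=0
  ⇒ fault: PAGE_NOT_PRESENT  — 2 lookups
#4 VA=0x281C1E35C (w,kernel):
  [0] read 0x26 idx=10: raw=0x3B007 flags P=1 W=1 U=1 S=0
  [1] read 0x3B idx=14: raw=0x3F007 flags P=1 W=1 U=1 S=0
  [2] read 0x3F idx=30: raw=0x42007 flags P=1 W=1 U=1 S=0
  ✓ 0x4235C  — 3 lookups
#5 VA=0x4020C565 (w,user):
  [0] read 0x26 idx=1: raw=0x44007 flags P=1 W=1 U=1 S=0
  [1] read 0x44 idx=1: raw=0x46007 flags P=1 W=1 U=1 S=0
  [2] read 0x46 idx=12: raw=0x4A007 flags P=1 W=1 U=1 S=0
  ✓ 0x4A565  — 3 lookups
#6 VA=0x400E0CD6C (w,user):
  [0] read 0x26 idx=16: raw=0x4D007 flags P=1 W=1 U=1 S=0
  [1] read 0x4D idx=7: raw=0x50007 flags P=1 W=1 U=1 S=0
  [2] read 0x50 idx=12: raw=0x51005 flags P=1 W=0 U=1 S=0
  ⇒ fault: PROTECTION_VIOLATION  — 3 lookups

Access #1 fault: NONE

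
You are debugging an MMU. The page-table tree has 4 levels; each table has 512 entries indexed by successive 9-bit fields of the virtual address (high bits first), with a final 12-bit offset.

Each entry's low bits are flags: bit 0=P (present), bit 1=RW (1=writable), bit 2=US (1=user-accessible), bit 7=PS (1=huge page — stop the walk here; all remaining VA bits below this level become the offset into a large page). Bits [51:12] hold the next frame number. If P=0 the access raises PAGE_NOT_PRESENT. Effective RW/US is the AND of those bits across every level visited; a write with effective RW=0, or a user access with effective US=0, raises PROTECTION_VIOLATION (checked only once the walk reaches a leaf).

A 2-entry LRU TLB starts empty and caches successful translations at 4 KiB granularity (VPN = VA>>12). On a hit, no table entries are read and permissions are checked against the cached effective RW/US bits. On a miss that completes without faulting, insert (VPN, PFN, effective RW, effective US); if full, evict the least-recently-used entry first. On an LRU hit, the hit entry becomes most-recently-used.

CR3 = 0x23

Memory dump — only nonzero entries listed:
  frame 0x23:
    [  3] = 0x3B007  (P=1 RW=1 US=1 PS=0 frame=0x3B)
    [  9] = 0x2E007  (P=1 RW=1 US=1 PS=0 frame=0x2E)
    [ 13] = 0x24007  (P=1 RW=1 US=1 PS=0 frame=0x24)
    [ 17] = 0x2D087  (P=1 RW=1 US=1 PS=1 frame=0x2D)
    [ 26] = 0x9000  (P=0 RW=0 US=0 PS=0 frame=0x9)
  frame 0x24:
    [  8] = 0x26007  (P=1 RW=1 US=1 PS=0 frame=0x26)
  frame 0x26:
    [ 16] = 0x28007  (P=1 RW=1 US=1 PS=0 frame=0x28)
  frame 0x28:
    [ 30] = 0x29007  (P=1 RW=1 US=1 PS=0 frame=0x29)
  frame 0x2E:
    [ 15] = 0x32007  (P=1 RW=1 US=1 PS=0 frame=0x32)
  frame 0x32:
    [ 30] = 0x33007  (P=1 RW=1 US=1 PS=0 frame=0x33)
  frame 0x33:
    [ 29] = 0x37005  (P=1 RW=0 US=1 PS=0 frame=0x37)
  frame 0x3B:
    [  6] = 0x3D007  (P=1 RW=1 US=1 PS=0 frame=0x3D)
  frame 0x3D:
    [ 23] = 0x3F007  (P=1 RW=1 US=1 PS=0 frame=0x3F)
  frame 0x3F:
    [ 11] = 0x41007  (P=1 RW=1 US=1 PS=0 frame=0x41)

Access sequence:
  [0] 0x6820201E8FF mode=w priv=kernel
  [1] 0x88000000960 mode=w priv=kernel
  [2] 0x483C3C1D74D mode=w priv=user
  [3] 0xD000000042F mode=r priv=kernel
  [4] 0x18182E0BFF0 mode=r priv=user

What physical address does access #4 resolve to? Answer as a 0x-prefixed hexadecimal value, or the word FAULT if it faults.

Trace:
#0 VA=0x6820201E8FF (w,kernel):
  L0: frame=0x23 idx=13 entry=0x24007 [P=1 RW=1 US=1 PS=0]
  L1: frame=0x24 idx=8 entry=0x26007 [P=1 RW=1 US=1 PS=0]
  L2: frame=0x26 idx=16 entry=0x28007 [P=1 RW=1 US=1 PS=0]
  L3: frame=0x28 idx=30 entry=0x29007 [P=1 RW=1 US=1 PS=0]
  → PA=0x298FF  (4 entries read)
#1 VA=0x88000000960 (w,kernel):
  L0: frame=0x23 idx=17 entry=0x2D087 [P=1 RW=1 US=1 PS=1]
  → PA=0x2D960 (huge @L0)  (1 entries read)
#2 VA=0x483C3C1D74D (w,user):
  L0: frame=0x23 idx=9 entry=0x2E007 [P=1 RW=1 US=1 PS=0]
  L1: frame=0x2E idx=15 entry=0x32007 [P=1 RW=1 US=1 PS=0]
  L2: frame=0x32 idx=30 entry=0x33007 [P=1 RW=1 US=1 PS=0]
  L3: frame=0x33 idx=29 entry=0x37005 [P=1 RW=0 US=1 PS=0]
  ✗ PROTECTION_VIOLATION  [4 reads]
#3 VA=0xD000000042F (r,kernel):
  L0: frame=0x23 idx=26 entry=0x9000 [P=0 RW=0 US=0 PS=0]
  ✗ PAGE_NOT_PRESENT  [1 reads]
#4 VA=0x18182E0BFF0 (r,user):
  L0: frame=0x23 idx=3 entry=0x3B007 [P=1 RW=1 US=1 PS=0]
  L1: frame=0x3B idx=6 entry=0x3D007 [P=1 RW=1 US=1 PS=0]
  L2: frame=0x3D idx=23 entry=0x3F007 [P=1 RW=1 US=1 PS=0]
  L3: frame=0x3F idx=11 entry=0x41007 [P=1 RW=1 US=1 PS=0]
  → PA=0x41FF0  (4 entries read)

Access #4 PA: 0x41FF0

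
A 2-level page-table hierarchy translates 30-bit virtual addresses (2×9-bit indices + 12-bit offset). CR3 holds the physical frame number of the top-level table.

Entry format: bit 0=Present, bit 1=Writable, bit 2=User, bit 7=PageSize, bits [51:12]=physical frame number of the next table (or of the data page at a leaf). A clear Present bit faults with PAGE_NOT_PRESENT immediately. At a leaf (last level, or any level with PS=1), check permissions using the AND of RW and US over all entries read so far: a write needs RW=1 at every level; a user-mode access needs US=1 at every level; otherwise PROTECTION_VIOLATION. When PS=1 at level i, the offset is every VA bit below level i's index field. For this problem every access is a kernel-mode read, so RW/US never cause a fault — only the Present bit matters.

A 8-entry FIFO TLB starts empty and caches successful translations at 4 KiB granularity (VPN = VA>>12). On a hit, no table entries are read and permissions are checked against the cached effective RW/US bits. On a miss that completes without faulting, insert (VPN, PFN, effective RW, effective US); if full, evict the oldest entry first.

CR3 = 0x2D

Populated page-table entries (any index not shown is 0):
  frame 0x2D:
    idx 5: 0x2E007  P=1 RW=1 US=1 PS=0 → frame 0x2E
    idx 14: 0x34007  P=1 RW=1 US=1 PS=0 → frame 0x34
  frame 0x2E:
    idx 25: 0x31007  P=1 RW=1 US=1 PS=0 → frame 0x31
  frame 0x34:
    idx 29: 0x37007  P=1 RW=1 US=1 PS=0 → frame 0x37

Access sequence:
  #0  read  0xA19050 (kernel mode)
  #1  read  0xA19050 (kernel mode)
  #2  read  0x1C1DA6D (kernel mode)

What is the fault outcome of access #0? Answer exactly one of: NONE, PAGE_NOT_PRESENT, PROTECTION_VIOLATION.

Per-access translation:
#0 VA=0xA19050 (r,kernel):
  L0 @0x2D[5] → 0x2E007  P=1,RW=1,US=1,PS=0
  L1 @0x2E[25] → 0x31007  P=1,RW=1,US=1,PS=0
  → PA=0x31050  (2 entries read)
#1 VA=0xA19050 (r,kernel):
  TLB hit vpn=0xA19 → PA=0x31050
#2 VA=0x1C1DA6D (r,kernel):
  L0 @0x2D[14] → 0x34007  P=1,RW=1,US=1,PS=0
  L1 @0x34[29] → 0x37007  P=1,RW=1,US=1,PS=0
  → PA=0x37A6D  (2 entries read)

Access #0 fault: NONE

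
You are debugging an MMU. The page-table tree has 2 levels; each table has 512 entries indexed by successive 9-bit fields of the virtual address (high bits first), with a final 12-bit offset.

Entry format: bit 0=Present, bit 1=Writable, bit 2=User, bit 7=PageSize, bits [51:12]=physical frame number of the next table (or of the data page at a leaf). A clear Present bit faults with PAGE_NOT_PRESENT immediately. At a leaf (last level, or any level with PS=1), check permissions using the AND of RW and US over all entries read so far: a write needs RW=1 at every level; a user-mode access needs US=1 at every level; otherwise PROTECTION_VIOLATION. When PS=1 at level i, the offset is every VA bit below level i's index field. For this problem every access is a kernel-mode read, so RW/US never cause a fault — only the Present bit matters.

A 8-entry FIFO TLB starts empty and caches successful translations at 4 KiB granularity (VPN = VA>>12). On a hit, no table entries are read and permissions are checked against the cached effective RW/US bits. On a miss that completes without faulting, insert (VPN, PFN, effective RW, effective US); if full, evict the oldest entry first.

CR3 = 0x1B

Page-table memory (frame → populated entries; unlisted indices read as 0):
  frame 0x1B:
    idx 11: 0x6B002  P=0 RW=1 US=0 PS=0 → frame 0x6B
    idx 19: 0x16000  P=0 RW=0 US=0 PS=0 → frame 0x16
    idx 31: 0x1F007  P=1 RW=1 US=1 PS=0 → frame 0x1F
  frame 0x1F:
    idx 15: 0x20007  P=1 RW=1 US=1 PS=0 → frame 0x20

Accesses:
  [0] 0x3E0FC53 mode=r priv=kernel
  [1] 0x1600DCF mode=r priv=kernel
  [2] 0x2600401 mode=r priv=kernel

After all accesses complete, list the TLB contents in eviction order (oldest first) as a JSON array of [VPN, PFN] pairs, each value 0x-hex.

Walk each access:
#0 VA=0x3E0FC53 (r,kernel):
  L0: frame=0x1B idx=31 entry=0x1F007 [P=1 RW=1 US=1 PS=0]
  L1: frame=0x1F idx=15 entry=0x20007 [P=1 RW=1 US=1 PS=0]
  → PA=0x20C53  (2 entries read)
#1 VA=0x1600DCF (r,kernel):
  L0: frame=0x1B idx=11 entry=0x6B002 [P=0 RW=1 US=0 PS=0]
  ⇒ fault: PAGE_NOT_PRESENT  — 1 lookups
#2 VA=0x2600401 (r,kernel):
  L0: frame=0x1B idx=19 entry=0x16000 [P=0 RW=0 US=0 PS=0]
  ⇒ fault: PAGE_NOT_PRESENT  — 1 lookups

TLB: [["0x3E0F", "0x20"]]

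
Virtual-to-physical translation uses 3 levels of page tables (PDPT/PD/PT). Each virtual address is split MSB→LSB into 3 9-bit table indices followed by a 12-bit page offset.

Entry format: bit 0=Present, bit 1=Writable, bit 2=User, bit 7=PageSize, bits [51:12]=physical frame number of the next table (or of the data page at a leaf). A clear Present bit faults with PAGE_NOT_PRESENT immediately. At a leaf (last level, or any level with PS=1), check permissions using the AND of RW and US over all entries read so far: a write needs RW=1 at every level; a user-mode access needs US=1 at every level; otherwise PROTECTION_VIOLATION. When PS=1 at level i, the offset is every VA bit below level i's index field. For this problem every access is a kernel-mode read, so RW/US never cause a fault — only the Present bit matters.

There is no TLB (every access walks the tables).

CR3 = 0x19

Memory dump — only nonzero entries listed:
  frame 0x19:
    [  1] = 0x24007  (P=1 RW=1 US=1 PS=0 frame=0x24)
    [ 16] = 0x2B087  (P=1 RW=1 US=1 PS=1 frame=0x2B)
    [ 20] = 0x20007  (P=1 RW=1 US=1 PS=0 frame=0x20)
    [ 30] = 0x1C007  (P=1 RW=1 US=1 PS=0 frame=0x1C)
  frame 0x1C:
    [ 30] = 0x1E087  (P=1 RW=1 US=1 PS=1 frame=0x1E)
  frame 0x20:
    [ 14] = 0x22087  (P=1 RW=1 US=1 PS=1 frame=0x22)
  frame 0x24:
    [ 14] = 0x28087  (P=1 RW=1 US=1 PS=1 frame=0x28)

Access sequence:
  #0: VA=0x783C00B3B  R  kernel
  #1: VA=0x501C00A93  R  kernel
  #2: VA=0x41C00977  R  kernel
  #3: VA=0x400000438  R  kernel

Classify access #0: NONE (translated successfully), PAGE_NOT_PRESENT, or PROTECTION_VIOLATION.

Per-access translation:
#0 VA=0x783C00B3B (r,kernel):
  L0 @0x19[30] → 0x1C007  P=1,RW=1,US=1,PS=0
  L1 @0x1C[30] → 0x1E087  P=1,RW=1,US=1,PS=1
  ⇒ phys 0x1EB3B (huge @L1)  [2 reads]
#1 VA=0x501C00A93 (r,kernel):
  L0 @0x19[20] → 0x20007  P=1,RW=1,US=1,PS=0
  L1 @0x20[14] → 0x22087  P=1,RW=1,US=1,PS=1
  ⇒ phys 0x22A93 (huge @L1)  [2 reads]
#2 VA=0x41C00977 (r,kernel):
  L0 @0x19[1] → 0x24007  P=1,RW=1,US=1,PS=0
  L1 @0x24[14] → 0x28087  P=1,RW=1,US=1,PS=1
  ⇒ phys 0x28977 (huge @L1)  [2 reads]
#3 VA=0x400000438 (r,kernel):
  L0 @0x19[16] → 0x2B087  P=1,RW=1,US=1,PS=1
  ⇒ phys 0x2B438 (huge @L0)  [1 reads]

Access #0 fault: NONE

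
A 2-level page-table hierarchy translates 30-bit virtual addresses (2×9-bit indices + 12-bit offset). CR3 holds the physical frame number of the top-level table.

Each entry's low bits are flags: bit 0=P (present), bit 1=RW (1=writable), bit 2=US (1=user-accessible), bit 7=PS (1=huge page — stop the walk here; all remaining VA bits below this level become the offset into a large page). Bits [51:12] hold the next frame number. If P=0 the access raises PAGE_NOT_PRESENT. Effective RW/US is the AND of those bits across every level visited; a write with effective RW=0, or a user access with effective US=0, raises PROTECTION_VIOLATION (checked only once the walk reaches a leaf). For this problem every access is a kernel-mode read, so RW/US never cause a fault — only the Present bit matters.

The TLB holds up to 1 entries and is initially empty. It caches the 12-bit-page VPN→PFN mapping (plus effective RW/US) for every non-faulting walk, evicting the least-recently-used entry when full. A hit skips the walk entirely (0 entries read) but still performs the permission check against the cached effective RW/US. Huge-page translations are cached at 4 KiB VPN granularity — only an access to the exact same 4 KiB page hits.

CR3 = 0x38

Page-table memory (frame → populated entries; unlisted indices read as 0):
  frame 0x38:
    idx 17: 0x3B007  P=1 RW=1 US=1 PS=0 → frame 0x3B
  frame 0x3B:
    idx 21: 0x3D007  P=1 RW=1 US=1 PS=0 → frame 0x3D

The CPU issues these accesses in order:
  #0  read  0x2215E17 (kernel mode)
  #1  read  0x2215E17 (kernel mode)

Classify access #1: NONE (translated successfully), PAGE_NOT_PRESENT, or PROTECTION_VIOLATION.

Per-access translation:
#0 VA=0x2215E17 (r,kernel):
  L0 @0x38[17] → 0x3B007  P=1,RW=1,US=1,PS=0
  L1 @0x3B[21] → 0x3D007  P=1,RW=1,US=1,PS=0
  ✓ 0x3DE17  — 2 lookups
#1 VA=0x2215E17 (r,kernel):
  TLB hit vpn=0x2215 → PA=0x3DE17

Access #1 fault: NONE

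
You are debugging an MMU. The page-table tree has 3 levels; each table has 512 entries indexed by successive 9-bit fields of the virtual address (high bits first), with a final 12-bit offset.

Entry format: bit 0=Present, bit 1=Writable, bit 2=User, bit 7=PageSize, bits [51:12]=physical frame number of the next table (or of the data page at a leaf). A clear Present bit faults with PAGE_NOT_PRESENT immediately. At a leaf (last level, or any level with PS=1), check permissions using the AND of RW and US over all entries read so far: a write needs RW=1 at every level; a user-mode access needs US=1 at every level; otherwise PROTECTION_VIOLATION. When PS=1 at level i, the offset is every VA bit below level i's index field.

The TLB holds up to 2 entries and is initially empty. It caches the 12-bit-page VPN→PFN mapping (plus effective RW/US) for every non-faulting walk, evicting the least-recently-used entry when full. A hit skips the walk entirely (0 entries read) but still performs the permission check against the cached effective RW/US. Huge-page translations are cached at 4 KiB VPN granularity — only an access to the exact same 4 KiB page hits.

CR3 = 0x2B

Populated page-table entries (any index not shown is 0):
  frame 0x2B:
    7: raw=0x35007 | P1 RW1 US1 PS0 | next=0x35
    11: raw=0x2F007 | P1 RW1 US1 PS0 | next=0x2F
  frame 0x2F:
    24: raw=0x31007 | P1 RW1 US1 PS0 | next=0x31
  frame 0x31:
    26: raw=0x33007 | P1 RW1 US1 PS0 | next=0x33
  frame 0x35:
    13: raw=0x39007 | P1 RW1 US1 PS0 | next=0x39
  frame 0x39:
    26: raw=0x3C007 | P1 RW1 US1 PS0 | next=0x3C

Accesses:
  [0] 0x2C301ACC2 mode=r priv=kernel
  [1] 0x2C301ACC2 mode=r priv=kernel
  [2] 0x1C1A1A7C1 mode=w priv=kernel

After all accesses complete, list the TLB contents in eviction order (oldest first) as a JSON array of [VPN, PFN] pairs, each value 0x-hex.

Walk each access:
#0 VA=0x2C301ACC2 (r,kernel):
  lvl0: tbl 0x2B, slot 11 ⇒ 0x2F007 (P1/RW1/US1/PS0)
  lvl1: tbl 0x2F, slot 24 ⇒ 0x31007 (P1/RW1/US1/PS0)
  lvl2: tbl 0x31, slot 26 ⇒ 0x33007 (P1/RW1/US1/PS0)
  → PA=0x33CC2  (3 entries read)
#1 VA=0x2C301ACC2 (r,kernel):
  TLB hit vpn=0x2C301A → PA=0x33CC2
#2 VA=0x1C1A1A7C1 (w,kernel):
  lvl0: tbl 0x2B, slot 7 ⇒ 0x35007 (P1/RW1/US1/PS0)
  lvl1: tbl 0x35, slot 13 ⇒ 0x39007 (P1/RW1/US1/PS0)
  lvl2: tbl 0x39, slot 26 ⇒ 0x3C007 (P1/RW1/US1/PS0)
  → PA=0x3C7C1  (3 entries read)

TLB: [["0x2C301A", "0x33"], ["0x1C1A1A", "0x3C"]]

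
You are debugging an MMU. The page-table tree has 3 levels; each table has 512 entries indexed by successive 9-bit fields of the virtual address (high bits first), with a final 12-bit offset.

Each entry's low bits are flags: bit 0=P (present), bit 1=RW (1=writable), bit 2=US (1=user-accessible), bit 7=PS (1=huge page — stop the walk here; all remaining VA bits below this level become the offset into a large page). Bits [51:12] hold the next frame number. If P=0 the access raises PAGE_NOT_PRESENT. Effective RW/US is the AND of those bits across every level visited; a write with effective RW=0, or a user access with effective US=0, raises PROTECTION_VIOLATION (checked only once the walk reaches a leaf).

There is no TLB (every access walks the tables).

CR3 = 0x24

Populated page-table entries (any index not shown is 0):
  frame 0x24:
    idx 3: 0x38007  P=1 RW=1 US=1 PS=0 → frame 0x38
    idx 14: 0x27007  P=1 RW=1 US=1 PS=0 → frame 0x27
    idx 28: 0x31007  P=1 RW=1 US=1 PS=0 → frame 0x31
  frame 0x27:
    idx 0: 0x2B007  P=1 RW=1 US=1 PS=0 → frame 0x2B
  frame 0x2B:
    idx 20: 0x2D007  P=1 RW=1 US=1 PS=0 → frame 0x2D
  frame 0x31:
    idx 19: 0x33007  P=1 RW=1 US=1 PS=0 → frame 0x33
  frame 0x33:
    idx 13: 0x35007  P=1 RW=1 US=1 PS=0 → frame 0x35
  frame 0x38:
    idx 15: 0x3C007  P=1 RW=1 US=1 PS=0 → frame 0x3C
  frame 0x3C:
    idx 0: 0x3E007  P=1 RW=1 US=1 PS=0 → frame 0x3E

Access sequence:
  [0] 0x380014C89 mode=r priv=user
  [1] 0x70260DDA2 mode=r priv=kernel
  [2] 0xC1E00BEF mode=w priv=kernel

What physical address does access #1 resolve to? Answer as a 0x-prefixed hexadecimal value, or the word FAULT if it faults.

Walk each access:
#0 VA=0x380014C89 (r,user):
  lvl0: tbl 0x24, slot 14 ⇒ 0x27007 (P1/RW1/US1/PS0)
  lvl1: tbl 0x27, slot 0 ⇒ 0x2B007 (P1/RW1/US1/PS0)
  lvl2: tbl 0x2B, slot 20 ⇒ 0x2D007 (P1/RW1/US1/PS0)
  ⇒ phys 0x2DC89  [3 reads]
#1 VA=0x70260DDA2 (r,kernel):
  lvl0: tbl 0x24, slot 28 ⇒ 0x31007 (P1/RW1/US1/PS0)
  lvl1: tbl 0x31, slot 19 ⇒ 0x33007 (P1/RW1/US1/PS0)
  lvl2: tbl 0x33, slot 13 ⇒ 0x35007 (P1/RW1/US1/PS0)
  ⇒ phys 0x35DA2  [3 reads]
#2 VA=0xC1E00BEF (w,kernel):
  lvl0: tbl 0x24, slot 3 ⇒ 0x38007 (P1/RW1/US1/PS0)
  lvl1: tbl 0x38, slot 15 ⇒ 0x3C007 (P1/RW1/US1/PS0)
  lvl2: tbl 0x3C, slot 0 ⇒ 0x3E007 (P1/RW1/US1/PS0)
  ⇒ phys 0x3EBEF  [3 reads]

Access #1 PA: 0x35DA2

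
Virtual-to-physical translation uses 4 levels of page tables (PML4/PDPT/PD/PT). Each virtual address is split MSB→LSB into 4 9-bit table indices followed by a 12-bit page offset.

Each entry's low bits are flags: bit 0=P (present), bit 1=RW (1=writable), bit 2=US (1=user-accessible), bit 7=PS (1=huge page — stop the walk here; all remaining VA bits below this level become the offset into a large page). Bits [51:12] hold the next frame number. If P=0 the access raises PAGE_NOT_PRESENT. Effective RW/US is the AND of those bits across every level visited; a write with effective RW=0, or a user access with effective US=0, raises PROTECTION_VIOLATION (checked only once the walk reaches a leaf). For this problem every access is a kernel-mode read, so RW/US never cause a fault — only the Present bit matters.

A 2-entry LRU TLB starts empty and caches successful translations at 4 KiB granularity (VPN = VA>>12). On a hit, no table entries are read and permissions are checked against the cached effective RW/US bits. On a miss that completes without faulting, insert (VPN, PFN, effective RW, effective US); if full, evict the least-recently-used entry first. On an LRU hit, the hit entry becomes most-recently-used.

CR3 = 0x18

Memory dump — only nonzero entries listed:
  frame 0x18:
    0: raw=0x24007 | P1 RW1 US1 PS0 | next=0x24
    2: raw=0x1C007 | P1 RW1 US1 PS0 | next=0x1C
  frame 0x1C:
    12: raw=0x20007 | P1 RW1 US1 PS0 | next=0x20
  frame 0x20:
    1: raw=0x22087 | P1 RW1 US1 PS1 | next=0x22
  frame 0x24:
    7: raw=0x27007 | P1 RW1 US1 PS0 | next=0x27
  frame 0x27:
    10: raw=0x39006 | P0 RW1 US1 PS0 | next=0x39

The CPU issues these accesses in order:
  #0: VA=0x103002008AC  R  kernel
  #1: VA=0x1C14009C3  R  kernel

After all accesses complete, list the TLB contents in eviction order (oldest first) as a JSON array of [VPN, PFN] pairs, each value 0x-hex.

Trace:
#0 VA=0x103002008AC (r,kernel):
  [0] read 0x18 idx=2: raw=0x1C007 flags P=1 W=1 U=1 S=0
  [1] read 0x1C idx=12: raw=0x20007 flags P=1 W=1 U=1 S=0
  [2] read 0x20 idx=1: raw=0x22087 flags P=1 W=1 U=1 S=1
  ⇒ phys 0x228AC (huge @L2)  [3 reads]
#1 VA=0x1C14009C3 (r,kernel):
  [0] read 0x18 idx=0: raw=0x24007 flags P=1 W=1 U=1 S=0
  [1] read 0x24 idx=7: raw=0x27007 flags P=1 W=1 U=1 S=0
  [2] read 0x27 idx=10: raw=0x39006 flags P=0 W=1 U=1 S=0
  → PAGE_NOT_PRESENT  (3 entries read)

TLB: [["0x10300200", "0x22"]]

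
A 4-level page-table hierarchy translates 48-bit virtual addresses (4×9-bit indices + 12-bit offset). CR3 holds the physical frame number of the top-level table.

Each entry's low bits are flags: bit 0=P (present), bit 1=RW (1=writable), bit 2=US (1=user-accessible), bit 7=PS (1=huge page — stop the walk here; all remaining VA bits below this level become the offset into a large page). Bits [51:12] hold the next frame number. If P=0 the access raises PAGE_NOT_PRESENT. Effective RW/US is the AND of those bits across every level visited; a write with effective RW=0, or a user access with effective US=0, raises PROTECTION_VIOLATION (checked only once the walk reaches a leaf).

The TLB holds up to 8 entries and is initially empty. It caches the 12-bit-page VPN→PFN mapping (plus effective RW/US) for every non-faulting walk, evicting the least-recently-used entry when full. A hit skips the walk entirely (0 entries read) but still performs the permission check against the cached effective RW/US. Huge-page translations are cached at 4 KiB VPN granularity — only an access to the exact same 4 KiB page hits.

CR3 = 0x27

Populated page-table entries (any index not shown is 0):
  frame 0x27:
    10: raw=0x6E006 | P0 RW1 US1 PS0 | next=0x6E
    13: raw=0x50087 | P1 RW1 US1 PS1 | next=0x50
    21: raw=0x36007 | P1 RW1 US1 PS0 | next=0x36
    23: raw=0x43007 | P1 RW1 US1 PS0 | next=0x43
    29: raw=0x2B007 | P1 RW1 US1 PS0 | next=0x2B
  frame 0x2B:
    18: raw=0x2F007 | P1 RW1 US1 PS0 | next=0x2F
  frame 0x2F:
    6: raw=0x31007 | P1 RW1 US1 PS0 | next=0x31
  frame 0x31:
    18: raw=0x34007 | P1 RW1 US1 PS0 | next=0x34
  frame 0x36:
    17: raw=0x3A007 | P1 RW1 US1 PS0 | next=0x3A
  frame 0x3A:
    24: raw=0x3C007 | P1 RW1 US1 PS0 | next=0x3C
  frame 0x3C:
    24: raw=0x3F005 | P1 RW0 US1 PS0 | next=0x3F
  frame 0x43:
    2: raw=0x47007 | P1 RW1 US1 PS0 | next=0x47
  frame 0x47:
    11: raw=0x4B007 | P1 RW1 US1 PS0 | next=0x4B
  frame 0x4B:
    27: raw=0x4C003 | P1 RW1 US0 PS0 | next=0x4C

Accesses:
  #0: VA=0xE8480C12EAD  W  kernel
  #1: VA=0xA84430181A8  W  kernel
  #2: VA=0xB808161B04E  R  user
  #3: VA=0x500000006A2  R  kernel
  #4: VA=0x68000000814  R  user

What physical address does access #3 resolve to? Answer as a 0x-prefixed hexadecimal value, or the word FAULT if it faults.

Walk each access:
#0 VA=0xE8480C12EAD (w,kernel):
  [0] read 0x27 idx=29: raw=0x2B007 flags P=1 W=1 U=1 S=0
  [1] read 0x2B idx=18: raw=0x2F007 flags P=1 W=1 U=1 S=0
  [2] read 0x2F idx=6: raw=0x31007 flags P=1 W=1 U=1 S=0
  [3] read 0x31 idx=18: raw=0x34007 flags P=1 W=1 U=1 S=0
  ✓ 0x34EAD  — 4 lookups
#1 VA=0xA84430181A8 (w,kernel):
  [0] read 0x27 idx=21: raw=0x36007 flags P=1 W=1 U=1 S=0
  [1] read 0x36 idx=17: raw=0x3A007 flags P=1 W=1 U=1 S=0
  [2] read 0x3A idx=24: raw=0x3C007 flags P=1 W=1 U=1 S=0
  [3] read 0x3C idx=24: raw=0x3F005 flags P=1 W=0 U=1 S=0
  ✗ PROTECTION_VIOLATION  [4 reads]
#2 VA=0xB808161B04E (r,user):
  [0] read 0x27 idx=23: raw=0x43007 flags P=1 W=1 U=1 S=0
  [1] read 0x43 idx=2: raw=0x47007 flags P=1 W=1 U=1 S=0
  [2] read 0x47 idx=11: raw=0x4B007 flags P=1 W=1 U=1 S=0
  [3] read 0x4B idx=27: raw=0x4C003 flags P=1 W=1 U=0 S=0
  ✗ PROTECTION_VIOLATION  [4 reads]
#3 VA=0x500000006A2 (r,kernel):
  [0] read 0x27 idx=10: raw=0x6E006 flags P=0 W=1 U=1 S=0
  ✗ PAGE_NOT_PRESENT  [1 reads]
#4 VA=0x68000000814 (r,user):
  [0] read 0x27 idx=13: raw=0x50087 flags P=1 W=1 U=1 S=1
  ✓ 0x50814 (huge @L0)  — 1 lookups

Access #3 PA: FAULT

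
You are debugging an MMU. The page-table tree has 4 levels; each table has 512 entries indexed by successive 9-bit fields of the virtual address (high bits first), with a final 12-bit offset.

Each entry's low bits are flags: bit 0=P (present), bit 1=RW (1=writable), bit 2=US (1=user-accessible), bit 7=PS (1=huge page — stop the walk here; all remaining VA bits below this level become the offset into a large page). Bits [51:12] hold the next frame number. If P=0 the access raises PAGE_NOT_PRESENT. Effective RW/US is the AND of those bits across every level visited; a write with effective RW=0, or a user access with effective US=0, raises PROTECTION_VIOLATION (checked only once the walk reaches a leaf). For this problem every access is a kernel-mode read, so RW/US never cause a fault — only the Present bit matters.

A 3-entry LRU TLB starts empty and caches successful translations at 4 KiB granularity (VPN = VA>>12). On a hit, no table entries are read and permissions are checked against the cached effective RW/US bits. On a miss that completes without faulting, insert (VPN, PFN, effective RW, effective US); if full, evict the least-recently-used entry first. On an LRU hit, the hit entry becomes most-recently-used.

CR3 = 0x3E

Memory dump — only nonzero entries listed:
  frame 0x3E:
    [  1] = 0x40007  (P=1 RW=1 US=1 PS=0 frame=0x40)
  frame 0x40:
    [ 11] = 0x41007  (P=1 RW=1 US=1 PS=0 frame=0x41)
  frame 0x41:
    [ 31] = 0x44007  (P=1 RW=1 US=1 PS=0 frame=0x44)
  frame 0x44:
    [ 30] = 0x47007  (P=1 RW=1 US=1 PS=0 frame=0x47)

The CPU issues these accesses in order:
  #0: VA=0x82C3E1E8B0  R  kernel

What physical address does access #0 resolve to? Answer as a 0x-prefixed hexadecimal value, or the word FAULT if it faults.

Walk each access:
#0 VA=0x82C3E1E8B0 (r,kernel):
  lvl0: tbl 0x3E, slot 1 ⇒ 0x40007 (P1/RW1/US1/PS0)
  lvl1: tbl 0x40, slot 11 ⇒ 0x41007 (P1/RW1/US1/PS0)
  lvl2: tbl 0x41, slot 31 ⇒ 0x44007 (P1/RW1/US1/PS0)
  lvl3: tbl 0x44, slot 30 ⇒ 0x47007 (P1/RW1/US1/PS0)
  ✓ 0x478B0  — 4 lookups

Access #0 PA: 0x478B0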